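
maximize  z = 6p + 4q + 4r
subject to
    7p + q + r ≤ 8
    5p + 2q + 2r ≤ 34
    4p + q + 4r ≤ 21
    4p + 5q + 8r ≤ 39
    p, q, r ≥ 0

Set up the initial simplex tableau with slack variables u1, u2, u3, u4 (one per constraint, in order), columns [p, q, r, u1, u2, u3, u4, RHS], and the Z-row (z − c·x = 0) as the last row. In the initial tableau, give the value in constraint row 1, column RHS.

8

The RHS of constraint 1 is b_1 = 8.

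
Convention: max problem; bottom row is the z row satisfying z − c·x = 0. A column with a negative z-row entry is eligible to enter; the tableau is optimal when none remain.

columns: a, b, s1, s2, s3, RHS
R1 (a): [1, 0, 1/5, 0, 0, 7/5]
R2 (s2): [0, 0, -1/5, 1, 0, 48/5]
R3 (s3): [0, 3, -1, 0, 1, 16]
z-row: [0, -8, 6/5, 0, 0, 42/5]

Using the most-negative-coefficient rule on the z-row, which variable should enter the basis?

Negative z-row entries: b: -8.
The most negative is -8 in column b, so b enters.

b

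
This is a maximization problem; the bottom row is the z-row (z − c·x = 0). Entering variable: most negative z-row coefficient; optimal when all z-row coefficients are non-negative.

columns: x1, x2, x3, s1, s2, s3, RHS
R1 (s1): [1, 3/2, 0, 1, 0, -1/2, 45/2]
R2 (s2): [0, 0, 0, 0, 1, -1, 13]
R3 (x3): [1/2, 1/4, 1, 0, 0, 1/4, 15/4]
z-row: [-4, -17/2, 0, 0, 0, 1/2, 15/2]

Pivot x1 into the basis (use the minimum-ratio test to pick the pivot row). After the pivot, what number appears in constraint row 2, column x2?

Ratio test on column x1 — row 1: (45/2)/1 = 45/2; row 2: entry 0 ≤ 0; row 3: (15/4)/(1/2) = 15/2. Minimum is 15/2 at row 3 (x3 leaves); pivot element 1/2.
Divide row 3 by 1/2; eliminate column x1 from the other rows.
Row 2 update in column x2: 0 − 0·(1/2) = 0.

0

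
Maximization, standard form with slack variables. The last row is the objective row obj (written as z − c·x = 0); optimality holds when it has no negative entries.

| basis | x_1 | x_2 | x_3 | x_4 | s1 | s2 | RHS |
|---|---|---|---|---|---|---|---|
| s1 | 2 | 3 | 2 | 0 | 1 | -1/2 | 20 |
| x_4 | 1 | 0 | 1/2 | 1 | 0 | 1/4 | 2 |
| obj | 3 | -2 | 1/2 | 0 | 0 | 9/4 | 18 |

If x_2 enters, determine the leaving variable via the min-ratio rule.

Column x_2 entries and ratios — s1: 20/3 = 20/3; x_4: 0 ≤ 0, skip.
Smallest ratio is 20/3 in the row of s1, so s1 leaves.

s1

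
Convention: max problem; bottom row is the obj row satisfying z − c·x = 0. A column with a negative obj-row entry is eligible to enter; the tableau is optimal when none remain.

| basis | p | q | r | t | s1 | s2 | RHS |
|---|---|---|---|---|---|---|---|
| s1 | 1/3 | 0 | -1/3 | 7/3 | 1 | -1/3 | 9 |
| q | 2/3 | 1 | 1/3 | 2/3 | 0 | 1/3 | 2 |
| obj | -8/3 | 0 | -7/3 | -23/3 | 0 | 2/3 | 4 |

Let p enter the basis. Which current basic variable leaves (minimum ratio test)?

Column p entries and ratios — s1: 9/(1/3) = 27; q: 2/(2/3) = 3.
Smallest ratio is 3 in the row of q, so q leaves.

q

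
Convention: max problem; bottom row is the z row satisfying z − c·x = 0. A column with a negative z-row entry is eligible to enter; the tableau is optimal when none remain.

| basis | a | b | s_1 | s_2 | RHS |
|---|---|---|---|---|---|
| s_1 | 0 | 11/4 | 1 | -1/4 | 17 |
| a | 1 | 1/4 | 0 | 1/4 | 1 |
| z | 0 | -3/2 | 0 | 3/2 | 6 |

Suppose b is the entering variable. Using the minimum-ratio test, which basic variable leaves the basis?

a

Column b entries and ratios — s_1: 17/(11/4) = 68/11; a: 1/(1/4) = 4.
Smallest ratio is 4 in the row of a, so a leaves.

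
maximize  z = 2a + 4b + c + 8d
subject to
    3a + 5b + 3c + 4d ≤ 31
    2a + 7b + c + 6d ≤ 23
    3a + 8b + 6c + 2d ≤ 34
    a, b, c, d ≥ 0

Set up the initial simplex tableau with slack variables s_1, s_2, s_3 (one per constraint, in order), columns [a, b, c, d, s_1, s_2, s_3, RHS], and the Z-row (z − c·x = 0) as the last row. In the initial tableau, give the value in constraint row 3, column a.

Constraint 3 has coefficient 3 on a.

3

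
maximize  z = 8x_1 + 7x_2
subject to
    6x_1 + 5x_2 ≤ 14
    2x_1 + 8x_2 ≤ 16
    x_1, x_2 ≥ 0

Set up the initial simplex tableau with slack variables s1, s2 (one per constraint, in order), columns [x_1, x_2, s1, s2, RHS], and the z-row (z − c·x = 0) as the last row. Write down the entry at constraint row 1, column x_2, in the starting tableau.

5

Constraint 1 has coefficient 5 on x_2.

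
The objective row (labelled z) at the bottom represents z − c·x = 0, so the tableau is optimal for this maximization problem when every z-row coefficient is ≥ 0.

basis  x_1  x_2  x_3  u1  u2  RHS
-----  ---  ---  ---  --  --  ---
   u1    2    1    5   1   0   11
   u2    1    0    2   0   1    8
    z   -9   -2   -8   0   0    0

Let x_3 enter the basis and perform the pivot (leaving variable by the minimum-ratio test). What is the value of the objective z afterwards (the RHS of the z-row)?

88/5

Ratio test on column x_3 — row 1: 11/5 = 11/5; row 2: 8/2 = 4. Minimum is 11/5 at row 1 (u1 leaves); pivot element 5.
Pivot on row 1; the z-row RHS becomes 0 − (-8)·(11/5) = 88/5.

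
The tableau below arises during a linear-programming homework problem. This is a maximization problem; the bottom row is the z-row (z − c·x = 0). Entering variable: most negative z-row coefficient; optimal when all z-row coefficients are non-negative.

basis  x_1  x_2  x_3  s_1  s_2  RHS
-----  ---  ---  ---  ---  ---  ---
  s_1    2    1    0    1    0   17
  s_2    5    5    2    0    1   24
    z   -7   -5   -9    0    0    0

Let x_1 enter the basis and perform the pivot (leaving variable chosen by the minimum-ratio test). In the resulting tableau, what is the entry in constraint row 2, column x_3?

Ratio test on column x_1 — row 1: 17/2 = 17/2; row 2: 24/5 = 24/5. Minimum is 24/5 at row 2 (s_2 leaves); pivot element 5.
Divide row 2 by 5; eliminate column x_1 from the other rows.
In the new row 2, the x_3 entry is the old entry divided by the pivot: 2/5 = 2/5.

2/5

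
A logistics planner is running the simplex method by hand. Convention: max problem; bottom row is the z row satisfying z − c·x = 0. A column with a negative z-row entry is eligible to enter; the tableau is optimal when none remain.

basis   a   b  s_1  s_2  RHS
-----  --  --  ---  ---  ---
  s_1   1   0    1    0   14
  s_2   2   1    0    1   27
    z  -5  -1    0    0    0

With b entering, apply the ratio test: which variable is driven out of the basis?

Column b entries and ratios — s_1: 0 ≤ 0, skip; s_2: 27/1 = 27.
Smallest ratio is 27 in the row of s_2, so s_2 leaves.

s_2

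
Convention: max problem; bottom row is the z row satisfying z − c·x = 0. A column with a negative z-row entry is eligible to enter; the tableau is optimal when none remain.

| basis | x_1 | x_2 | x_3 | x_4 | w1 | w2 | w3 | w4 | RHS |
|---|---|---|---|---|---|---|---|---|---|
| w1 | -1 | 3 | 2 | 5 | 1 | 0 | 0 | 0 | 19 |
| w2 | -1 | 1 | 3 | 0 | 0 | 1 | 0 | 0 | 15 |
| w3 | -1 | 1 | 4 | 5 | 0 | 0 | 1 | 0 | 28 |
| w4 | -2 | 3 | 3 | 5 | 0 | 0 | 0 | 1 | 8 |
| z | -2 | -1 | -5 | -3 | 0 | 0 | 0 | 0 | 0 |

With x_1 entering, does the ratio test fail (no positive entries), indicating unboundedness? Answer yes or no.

yes

Every constraint-row entry in column x_1 is ≤ 0, so increasing x_1 is unbounded.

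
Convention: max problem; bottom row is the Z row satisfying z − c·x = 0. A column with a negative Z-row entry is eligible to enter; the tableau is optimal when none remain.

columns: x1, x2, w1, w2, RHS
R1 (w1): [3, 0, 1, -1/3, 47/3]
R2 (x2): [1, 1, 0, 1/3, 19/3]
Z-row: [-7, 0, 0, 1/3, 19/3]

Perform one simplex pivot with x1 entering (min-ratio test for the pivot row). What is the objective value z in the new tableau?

Ratio test on column x1 — row 1: (47/3)/3 = 47/9; row 2: (19/3)/1 = 19/3. Minimum is 47/9 at row 1 (w1 leaves); pivot element 3.
Pivot on row 1; the Z-row RHS becomes 19/3 − (-7)·(47/9) = 386/9.

386/9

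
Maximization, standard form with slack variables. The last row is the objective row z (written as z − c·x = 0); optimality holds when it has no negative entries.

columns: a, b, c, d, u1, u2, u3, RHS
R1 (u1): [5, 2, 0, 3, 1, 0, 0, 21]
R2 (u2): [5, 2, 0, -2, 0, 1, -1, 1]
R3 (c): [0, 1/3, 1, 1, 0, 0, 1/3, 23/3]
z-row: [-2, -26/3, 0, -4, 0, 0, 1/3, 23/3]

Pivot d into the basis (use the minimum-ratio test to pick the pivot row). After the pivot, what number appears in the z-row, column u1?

Ratio test on column d — row 1: 21/3 = 7; row 2: entry -2 ≤ 0; row 3: (23/3)/1 = 23/3. Minimum is 7 at row 1 (u1 leaves); pivot element 3.
Divide row 1 by 3; eliminate column d from the other rows.
z-row update in column u1: 0 − (-4)·(1/3) = 4/3.

4/3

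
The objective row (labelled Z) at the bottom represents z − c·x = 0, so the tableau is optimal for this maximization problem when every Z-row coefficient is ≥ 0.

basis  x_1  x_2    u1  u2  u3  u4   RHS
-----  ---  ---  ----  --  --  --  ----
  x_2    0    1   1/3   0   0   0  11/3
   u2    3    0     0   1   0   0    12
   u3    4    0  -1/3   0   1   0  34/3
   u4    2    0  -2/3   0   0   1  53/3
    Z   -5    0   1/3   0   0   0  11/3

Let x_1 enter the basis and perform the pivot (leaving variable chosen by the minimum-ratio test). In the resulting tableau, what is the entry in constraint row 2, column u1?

1/4

Ratio test on column x_1 — row 1: entry 0 ≤ 0; row 2: 12/3 = 4; row 3: (34/3)/4 = 17/6; row 4: (53/3)/2 = 53/6. Minimum is 17/6 at row 3 (u3 leaves); pivot element 4.
Divide row 3 by 4; eliminate column x_1 from the other rows.
Row 2 update in column u1: 0 − 3·(-1/12) = 1/4.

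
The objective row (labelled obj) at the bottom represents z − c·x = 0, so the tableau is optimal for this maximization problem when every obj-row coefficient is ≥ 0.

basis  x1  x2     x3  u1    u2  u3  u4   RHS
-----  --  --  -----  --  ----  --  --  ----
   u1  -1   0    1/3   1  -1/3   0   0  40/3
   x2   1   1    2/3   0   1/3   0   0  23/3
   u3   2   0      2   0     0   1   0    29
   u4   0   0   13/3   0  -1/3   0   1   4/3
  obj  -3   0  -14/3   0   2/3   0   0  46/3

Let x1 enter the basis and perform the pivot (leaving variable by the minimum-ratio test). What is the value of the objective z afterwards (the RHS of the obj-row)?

Ratio test on column x1 — row 1: entry -1 ≤ 0; row 2: (23/3)/1 = 23/3; row 3: 29/2 = 29/2; row 4: entry 0 ≤ 0. Minimum is 23/3 at row 2 (x2 leaves); pivot element 1.
Pivot on row 2; the obj-row RHS becomes 46/3 − (-3)·(23/3) = 115/3.

115/3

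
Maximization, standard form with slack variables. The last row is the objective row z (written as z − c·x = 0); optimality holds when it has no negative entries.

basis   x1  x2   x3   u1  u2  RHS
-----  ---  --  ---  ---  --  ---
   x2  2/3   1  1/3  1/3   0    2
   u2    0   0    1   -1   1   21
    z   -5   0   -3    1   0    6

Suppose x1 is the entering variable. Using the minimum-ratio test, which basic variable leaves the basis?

Column x1 entries and ratios — x2: 2/(2/3) = 3; u2: 0 ≤ 0, skip.
Smallest ratio is 3 in the row of x2, so x2 leaves.

x2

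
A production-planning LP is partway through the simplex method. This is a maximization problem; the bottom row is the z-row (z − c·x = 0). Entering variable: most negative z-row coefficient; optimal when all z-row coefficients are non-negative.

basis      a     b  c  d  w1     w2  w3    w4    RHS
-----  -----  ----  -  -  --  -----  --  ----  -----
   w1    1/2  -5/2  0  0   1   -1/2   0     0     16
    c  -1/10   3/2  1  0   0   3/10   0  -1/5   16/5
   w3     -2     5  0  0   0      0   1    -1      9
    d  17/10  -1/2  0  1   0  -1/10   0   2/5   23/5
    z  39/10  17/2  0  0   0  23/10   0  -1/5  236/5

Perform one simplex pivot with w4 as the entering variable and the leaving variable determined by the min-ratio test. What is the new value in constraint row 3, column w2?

Ratio test on column w4 — row 1: entry 0 ≤ 0; row 2: entry -1/5 ≤ 0; row 3: entry -1 ≤ 0; row 4: (23/5)/(2/5) = 23/2. Minimum is 23/2 at row 4 (d leaves); pivot element 2/5.
Divide row 4 by 2/5; eliminate column w4 from the other rows.
Row 3 update in column w2: 0 − (-1)·(-1/4) = -1/4.

-1/4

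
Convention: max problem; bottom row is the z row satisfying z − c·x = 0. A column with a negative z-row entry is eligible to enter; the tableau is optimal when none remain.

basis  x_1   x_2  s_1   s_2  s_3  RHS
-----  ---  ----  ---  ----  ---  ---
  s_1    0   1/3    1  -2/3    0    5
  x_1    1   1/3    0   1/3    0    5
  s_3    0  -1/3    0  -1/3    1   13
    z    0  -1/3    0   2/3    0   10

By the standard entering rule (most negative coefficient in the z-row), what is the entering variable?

Negative z-row entries: x_2: -1/3.
The most negative is -1/3 in column x_2, so x_2 enters.

x_2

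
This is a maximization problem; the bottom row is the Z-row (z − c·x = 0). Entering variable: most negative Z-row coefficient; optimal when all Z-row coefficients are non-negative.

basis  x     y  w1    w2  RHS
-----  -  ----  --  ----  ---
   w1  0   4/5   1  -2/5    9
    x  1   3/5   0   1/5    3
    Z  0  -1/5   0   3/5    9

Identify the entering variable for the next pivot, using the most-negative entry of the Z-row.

y

Negative Z-row entries: y: -1/5.
The most negative is -1/5 in column y, so y enters.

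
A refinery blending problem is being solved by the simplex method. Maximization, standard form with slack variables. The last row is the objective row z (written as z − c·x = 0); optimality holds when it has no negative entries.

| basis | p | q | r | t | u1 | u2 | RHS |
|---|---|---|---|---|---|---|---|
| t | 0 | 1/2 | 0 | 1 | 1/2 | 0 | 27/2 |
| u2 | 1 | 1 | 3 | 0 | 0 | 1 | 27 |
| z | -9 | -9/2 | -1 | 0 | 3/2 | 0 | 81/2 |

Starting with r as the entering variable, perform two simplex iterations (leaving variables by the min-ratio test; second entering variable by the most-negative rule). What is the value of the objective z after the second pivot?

567/2

Ratio test on column r — row 1: entry 0 ≤ 0; row 2: 27/3 = 9. Minimum is 9 at row 2 (u2 leaves); pivot element 3.
Pivot on row 2; the z-row RHS becomes 81/2 − (-1)·9 = 99/2.
Next entering variable (most negative z-row entry -26/3): p.
Ratio test on column p — row 1: entry 0 ≤ 0; row 2: 9/(1/3) = 27. Minimum is 27 at row 2 (r leaves); pivot element 1/3.
After the second pivot the z-row RHS is 99/2 − (-26/3)·27 = 567/2.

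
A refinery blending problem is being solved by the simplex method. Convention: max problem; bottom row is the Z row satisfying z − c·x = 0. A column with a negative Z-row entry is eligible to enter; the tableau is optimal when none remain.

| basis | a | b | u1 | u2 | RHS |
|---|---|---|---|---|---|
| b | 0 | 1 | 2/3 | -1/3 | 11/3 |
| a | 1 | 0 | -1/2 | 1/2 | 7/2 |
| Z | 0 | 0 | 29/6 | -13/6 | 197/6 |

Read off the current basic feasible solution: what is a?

a is basic (row 2); its value is the RHS of that row, 7/2.

7/2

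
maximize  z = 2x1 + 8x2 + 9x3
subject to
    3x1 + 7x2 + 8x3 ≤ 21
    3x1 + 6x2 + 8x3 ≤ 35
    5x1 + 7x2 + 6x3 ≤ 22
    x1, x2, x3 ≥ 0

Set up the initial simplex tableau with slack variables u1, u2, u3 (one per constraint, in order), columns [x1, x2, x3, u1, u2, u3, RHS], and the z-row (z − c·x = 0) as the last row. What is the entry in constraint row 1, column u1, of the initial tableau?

Slack u1 belongs to constraint 1; its column is the unit vector e_1, so the entry in row 1 is 1.

1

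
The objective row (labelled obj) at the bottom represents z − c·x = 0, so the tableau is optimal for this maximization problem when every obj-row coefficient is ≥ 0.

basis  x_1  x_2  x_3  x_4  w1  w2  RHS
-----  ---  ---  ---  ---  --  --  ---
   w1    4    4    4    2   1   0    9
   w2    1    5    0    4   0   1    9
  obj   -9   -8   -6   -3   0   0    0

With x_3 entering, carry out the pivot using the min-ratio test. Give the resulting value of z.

27/2

Ratio test on column x_3 — row 1: 9/4 = 9/4; row 2: entry 0 ≤ 0. Minimum is 9/4 at row 1 (w1 leaves); pivot element 4.
Pivot on row 1; the obj-row RHS becomes 0 − (-6)·(9/4) = 27/2.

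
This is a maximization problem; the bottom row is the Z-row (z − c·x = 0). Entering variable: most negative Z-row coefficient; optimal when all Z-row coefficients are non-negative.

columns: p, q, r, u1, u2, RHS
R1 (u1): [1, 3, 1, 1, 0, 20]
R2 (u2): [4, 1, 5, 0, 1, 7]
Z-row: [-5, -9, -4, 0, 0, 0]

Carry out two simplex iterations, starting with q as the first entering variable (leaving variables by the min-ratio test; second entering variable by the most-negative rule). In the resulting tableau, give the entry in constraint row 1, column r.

Ratio test on column q — row 1: 20/3 = 20/3; row 2: 7/1 = 7. Minimum is 20/3 at row 1 (u1 leaves); pivot element 3.
Divide row 1 by 3; eliminate column q from the other rows.
Second iteration: most negative Z-row entry is -2 in column p, so p enters.
Ratio test on column p — row 1: (20/3)/(1/3) = 20; row 2: (1/3)/(11/3) = 1/11. Minimum is 1/11 at row 2 (u2 leaves); pivot element 11/3.
Divide row 2 by 11/3; eliminate column p from the other rows.
After both pivots, the entry at constraint row 1, column r is -1/11.

-1/11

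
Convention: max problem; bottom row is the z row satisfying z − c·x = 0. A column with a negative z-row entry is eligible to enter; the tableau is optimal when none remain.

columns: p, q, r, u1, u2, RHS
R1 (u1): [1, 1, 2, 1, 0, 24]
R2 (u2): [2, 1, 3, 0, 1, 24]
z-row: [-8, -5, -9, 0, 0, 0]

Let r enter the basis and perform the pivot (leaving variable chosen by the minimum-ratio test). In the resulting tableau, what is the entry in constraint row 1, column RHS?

8

Ratio test on column r — row 1: 24/2 = 12; row 2: 24/3 = 8. Minimum is 8 at row 2 (u2 leaves); pivot element 3.
Divide row 2 by 3; eliminate column r from the other rows.
Row 1 update in column RHS: 24 − 2·8 = 8.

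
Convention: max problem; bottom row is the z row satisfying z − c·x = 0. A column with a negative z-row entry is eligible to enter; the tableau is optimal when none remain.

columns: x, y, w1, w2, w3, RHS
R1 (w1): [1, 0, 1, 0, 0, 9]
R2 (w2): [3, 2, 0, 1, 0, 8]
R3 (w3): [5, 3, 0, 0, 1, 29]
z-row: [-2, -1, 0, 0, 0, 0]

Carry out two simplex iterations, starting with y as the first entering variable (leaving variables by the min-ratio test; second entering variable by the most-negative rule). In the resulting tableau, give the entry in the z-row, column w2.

Ratio test on column y — row 1: entry 0 ≤ 0; row 2: 8/2 = 4; row 3: 29/3 = 29/3. Minimum is 4 at row 2 (w2 leaves); pivot element 2.
Divide row 2 by 2; eliminate column y from the other rows.
Second iteration: most negative z-row entry is -1/2 in column x, so x enters.
Ratio test on column x — row 1: 9/1 = 9; row 2: 4/(3/2) = 8/3; row 3: 17/(1/2) = 34. Minimum is 8/3 at row 2 (y leaves); pivot element 3/2.
Divide row 2 by 3/2; eliminate column x from the other rows.
After both pivots, the entry at the z-row, column w2 is 2/3.

2/3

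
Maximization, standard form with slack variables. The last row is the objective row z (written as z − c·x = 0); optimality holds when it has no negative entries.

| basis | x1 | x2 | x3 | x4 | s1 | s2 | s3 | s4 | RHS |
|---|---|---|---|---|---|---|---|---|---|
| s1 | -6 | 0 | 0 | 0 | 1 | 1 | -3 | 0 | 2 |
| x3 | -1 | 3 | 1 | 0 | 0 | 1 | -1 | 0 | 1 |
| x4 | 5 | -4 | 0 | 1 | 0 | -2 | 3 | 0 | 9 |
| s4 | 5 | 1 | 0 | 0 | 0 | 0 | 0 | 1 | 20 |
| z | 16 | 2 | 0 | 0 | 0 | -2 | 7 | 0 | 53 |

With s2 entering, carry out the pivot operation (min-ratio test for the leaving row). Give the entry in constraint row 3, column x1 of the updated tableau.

3

Ratio test on column s2 — row 1: 2/1 = 2; row 2: 1/1 = 1; row 3: entry -2 ≤ 0; row 4: entry 0 ≤ 0. Minimum is 1 at row 2 (x3 leaves); pivot element 1.
Divide row 2 by 1; eliminate column s2 from the other rows.
Row 3 update in column x1: 5 − (-2)·(-1) = 3.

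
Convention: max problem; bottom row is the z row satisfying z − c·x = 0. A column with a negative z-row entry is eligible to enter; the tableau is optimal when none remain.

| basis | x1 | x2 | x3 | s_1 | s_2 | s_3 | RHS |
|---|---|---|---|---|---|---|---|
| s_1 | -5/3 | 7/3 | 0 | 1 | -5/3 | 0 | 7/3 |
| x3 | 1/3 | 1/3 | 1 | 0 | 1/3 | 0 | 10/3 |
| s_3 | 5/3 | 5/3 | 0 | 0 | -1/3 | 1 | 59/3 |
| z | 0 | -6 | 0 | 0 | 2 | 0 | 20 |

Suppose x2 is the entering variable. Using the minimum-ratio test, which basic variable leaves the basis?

s_1

Column x2 entries and ratios — s_1: (7/3)/(7/3) = 1; x3: (10/3)/(1/3) = 10; s_3: (59/3)/(5/3) = 59/5.
Smallest ratio is 1 in the row of s_1, so s_1 leaves.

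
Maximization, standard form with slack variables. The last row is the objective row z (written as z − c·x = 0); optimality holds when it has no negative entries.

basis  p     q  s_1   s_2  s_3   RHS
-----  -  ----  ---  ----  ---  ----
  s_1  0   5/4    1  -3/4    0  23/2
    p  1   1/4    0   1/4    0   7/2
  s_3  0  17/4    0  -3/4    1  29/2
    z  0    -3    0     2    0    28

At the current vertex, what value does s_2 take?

0

s_2 is not in the basis, so in the current basic feasible solution s_2 = 0.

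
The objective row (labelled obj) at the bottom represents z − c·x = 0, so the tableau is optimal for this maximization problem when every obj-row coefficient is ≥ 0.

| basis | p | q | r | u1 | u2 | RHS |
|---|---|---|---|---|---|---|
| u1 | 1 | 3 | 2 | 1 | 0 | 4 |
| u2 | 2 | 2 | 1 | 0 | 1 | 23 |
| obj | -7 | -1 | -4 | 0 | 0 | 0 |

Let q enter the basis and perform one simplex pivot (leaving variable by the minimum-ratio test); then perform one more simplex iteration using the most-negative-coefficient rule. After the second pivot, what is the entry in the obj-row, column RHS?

Ratio test on column q — row 1: 4/3 = 4/3; row 2: 23/2 = 23/2. Minimum is 4/3 at row 1 (u1 leaves); pivot element 3.
Divide row 1 by 3; eliminate column q from the other rows.
Second iteration: most negative obj-row entry is -20/3 in column p, so p enters.
Ratio test on column p — row 1: (4/3)/(1/3) = 4; row 2: (61/3)/(4/3) = 61/4. Minimum is 4 at row 1 (q leaves); pivot element 1/3.
Divide row 1 by 1/3; eliminate column p from the other rows.
After both pivots, the entry at the obj-row, column RHS is 28.

28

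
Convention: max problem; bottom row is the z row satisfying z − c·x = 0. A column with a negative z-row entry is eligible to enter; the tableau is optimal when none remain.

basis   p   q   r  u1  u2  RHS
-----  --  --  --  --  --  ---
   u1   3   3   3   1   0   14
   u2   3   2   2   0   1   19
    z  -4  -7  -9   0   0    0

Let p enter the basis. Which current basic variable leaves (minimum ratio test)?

Column p entries and ratios — u1: 14/3 = 14/3; u2: 19/3 = 19/3.
Smallest ratio is 14/3 in the row of u1, so u1 leaves.

u1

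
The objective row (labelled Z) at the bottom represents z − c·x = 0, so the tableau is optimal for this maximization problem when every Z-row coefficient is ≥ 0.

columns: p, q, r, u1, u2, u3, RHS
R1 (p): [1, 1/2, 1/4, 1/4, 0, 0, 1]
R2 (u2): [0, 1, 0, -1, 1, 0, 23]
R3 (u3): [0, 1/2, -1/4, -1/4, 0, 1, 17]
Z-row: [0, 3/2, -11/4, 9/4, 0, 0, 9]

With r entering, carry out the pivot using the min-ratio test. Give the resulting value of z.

Ratio test on column r — row 1: 1/(1/4) = 4; row 2: entry 0 ≤ 0; row 3: entry -1/4 ≤ 0. Minimum is 4 at row 1 (p leaves); pivot element 1/4.
Pivot on row 1; the Z-row RHS becomes 9 − (-11/4)·4 = 20.

20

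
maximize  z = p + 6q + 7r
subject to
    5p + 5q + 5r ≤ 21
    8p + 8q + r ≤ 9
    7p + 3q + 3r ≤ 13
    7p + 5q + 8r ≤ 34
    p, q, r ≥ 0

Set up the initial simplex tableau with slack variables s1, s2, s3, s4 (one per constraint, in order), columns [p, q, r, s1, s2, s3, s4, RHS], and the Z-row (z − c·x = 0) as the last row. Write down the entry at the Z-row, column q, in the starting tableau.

-6

The Z-row carries the negated objective coefficients: the q entry is -6.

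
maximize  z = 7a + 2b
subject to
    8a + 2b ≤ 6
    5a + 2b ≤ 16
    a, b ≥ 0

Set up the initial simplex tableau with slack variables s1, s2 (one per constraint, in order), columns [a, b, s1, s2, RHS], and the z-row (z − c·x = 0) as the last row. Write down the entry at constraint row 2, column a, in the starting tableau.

5

Constraint 2 has coefficient 5 on a.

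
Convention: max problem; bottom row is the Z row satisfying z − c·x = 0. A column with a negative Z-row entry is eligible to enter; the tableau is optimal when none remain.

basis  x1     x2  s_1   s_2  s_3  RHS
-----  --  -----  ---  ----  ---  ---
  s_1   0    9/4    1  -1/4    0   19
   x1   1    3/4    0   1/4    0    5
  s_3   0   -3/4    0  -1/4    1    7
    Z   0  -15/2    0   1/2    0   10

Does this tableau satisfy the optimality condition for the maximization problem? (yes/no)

The Z-row has a negative entry -15/2 in column x2, so it is not optimal.

no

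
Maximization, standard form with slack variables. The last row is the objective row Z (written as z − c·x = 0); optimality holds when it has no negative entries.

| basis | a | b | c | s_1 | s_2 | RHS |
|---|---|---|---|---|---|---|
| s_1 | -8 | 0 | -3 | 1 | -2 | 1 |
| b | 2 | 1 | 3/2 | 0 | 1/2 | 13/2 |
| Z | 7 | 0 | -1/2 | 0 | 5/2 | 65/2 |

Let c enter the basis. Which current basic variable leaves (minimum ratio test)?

b

Column c entries and ratios — s_1: -3 ≤ 0, skip; b: (13/2)/(3/2) = 13/3.
Smallest ratio is 13/3 in the row of b, so b leaves.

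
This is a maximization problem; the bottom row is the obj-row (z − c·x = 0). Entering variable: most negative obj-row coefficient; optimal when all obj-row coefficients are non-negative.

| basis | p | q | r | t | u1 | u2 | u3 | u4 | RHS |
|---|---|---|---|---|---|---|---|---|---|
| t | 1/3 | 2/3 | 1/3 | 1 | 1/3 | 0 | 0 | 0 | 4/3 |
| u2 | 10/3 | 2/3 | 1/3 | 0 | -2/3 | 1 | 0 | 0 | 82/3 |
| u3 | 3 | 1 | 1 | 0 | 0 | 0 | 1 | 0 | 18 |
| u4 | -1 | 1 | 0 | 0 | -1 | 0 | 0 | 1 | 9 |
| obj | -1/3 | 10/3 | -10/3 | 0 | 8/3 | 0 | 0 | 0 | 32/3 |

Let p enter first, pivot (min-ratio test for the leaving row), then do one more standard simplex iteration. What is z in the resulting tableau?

Ratio test on column p — row 1: (4/3)/(1/3) = 4; row 2: (82/3)/(10/3) = 41/5; row 3: 18/3 = 6; row 4: entry -1 ≤ 0. Minimum is 4 at row 1 (t leaves); pivot element 1/3.
Pivot on row 1; the obj-row RHS becomes 32/3 − (-1/3)·4 = 12.
Next entering variable (most negative obj-row entry -3): r.
Ratio test on column r — row 1: 4/1 = 4; row 2: entry -3 ≤ 0; row 3: entry -2 ≤ 0; row 4: 13/1 = 13. Minimum is 4 at row 1 (p leaves); pivot element 1.
After the second pivot the obj-row RHS is 12 − (-3)·4 = 24.

24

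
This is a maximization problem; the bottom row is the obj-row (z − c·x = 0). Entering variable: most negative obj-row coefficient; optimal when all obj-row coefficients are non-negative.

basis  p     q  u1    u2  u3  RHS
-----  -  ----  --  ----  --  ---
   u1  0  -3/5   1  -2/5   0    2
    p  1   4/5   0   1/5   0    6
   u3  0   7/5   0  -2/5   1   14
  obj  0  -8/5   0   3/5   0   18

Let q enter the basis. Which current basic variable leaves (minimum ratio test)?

p

Column q entries and ratios — u1: -3/5 ≤ 0, skip; p: 6/(4/5) = 15/2; u3: 14/(7/5) = 10.
Smallest ratio is 15/2 in the row of p, so p leaves.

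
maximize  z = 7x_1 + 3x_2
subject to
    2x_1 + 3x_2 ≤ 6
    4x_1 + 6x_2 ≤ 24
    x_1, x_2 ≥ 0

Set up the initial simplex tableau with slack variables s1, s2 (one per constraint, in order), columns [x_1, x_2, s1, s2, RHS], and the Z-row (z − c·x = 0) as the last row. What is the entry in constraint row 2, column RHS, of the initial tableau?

24

The RHS of constraint 2 is b_2 = 24.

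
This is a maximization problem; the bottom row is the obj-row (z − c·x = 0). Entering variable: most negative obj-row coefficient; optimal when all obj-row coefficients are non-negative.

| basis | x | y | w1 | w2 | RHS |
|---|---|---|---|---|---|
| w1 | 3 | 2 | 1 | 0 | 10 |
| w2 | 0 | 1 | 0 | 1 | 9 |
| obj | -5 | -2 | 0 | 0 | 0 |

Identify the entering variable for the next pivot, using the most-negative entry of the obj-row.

Negative obj-row entries: x: -5, y: -2.
The most negative is -5 in column x, so x enters.

x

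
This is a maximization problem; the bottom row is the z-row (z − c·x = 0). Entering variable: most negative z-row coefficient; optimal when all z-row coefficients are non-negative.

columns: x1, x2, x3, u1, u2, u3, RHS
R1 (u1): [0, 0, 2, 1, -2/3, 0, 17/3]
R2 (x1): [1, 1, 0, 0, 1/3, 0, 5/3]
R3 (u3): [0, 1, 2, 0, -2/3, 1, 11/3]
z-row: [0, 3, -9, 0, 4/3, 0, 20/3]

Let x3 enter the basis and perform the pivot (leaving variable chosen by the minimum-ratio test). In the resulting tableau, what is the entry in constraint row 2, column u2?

Ratio test on column x3 — row 1: (17/3)/2 = 17/6; row 2: entry 0 ≤ 0; row 3: (11/3)/2 = 11/6. Minimum is 11/6 at row 3 (u3 leaves); pivot element 2.
Divide row 3 by 2; eliminate column x3 from the other rows.
Row 2 update in column u2: 1/3 − 0·(-1/3) = 1/3.

1/3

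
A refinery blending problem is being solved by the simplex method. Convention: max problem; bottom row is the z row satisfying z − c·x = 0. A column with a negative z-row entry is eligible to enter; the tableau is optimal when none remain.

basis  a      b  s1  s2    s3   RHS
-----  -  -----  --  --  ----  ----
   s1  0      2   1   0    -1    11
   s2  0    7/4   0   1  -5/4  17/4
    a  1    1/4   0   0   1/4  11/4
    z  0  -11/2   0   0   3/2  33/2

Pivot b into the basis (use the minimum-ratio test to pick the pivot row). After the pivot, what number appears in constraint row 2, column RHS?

Ratio test on column b — row 1: 11/2 = 11/2; row 2: (17/4)/(7/4) = 17/7; row 3: (11/4)/(1/4) = 11. Minimum is 17/7 at row 2 (s2 leaves); pivot element 7/4.
Divide row 2 by 7/4; eliminate column b from the other rows.
In the new row 2, the RHS entry is the old entry divided by the pivot: (17/4)/(7/4) = 17/7.

17/7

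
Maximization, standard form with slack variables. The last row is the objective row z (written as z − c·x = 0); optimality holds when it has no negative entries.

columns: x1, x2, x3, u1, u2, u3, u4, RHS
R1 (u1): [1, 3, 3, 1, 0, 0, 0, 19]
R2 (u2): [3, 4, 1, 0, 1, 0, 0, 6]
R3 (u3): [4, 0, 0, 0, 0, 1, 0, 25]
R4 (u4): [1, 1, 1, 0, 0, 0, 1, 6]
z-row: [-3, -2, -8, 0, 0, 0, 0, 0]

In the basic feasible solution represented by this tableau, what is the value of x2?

x2 is not in the basis, so in the current basic feasible solution x2 = 0.

0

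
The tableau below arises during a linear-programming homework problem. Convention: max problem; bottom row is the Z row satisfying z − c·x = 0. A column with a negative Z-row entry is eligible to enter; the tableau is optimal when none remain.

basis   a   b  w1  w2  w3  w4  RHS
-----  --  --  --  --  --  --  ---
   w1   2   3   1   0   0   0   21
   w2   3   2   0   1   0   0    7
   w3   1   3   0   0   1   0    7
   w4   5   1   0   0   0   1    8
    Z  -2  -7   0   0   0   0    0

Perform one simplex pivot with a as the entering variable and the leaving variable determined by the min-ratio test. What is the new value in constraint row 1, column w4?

Ratio test on column a — row 1: 21/2 = 21/2; row 2: 7/3 = 7/3; row 3: 7/1 = 7; row 4: 8/5 = 8/5. Minimum is 8/5 at row 4 (w4 leaves); pivot element 5.
Divide row 4 by 5; eliminate column a from the other rows.
Row 1 update in column w4: 0 − 2·(1/5) = -2/5.

-2/5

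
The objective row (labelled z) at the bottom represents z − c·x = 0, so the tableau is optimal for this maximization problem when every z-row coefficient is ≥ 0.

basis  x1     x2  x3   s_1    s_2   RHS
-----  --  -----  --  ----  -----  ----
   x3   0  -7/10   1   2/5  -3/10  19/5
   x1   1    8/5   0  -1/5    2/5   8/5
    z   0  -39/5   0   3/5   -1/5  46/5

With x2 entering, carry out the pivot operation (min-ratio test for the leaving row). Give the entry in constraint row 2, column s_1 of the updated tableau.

-1/8

Ratio test on column x2 — row 1: entry -7/10 ≤ 0; row 2: (8/5)/(8/5) = 1. Minimum is 1 at row 2 (x1 leaves); pivot element 8/5.
Divide row 2 by 8/5; eliminate column x2 from the other rows.
In the new row 2, the s_1 entry is the old entry divided by the pivot: (-1/5)/(8/5) = -1/8.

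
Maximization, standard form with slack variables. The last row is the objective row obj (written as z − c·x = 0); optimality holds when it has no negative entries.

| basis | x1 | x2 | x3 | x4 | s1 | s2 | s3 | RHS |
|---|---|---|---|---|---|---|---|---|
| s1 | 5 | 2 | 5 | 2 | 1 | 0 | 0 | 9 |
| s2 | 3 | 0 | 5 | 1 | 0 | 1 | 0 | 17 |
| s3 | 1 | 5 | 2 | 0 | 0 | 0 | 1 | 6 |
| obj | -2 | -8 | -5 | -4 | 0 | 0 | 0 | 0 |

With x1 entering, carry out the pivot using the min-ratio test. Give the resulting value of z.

Ratio test on column x1 — row 1: 9/5 = 9/5; row 2: 17/3 = 17/3; row 3: 6/1 = 6. Minimum is 9/5 at row 1 (s1 leaves); pivot element 5.
Pivot on row 1; the obj-row RHS becomes 0 − (-2)·(9/5) = 18/5.

18/5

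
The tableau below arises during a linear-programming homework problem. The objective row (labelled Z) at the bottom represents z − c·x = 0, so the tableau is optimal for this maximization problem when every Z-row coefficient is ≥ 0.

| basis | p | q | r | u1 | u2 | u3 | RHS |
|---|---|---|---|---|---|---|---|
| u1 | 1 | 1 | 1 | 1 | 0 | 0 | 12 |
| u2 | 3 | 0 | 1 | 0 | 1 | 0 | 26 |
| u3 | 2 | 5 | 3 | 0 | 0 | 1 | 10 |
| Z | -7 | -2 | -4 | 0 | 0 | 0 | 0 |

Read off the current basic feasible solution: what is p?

p is not in the basis, so in the current basic feasible solution p = 0.

0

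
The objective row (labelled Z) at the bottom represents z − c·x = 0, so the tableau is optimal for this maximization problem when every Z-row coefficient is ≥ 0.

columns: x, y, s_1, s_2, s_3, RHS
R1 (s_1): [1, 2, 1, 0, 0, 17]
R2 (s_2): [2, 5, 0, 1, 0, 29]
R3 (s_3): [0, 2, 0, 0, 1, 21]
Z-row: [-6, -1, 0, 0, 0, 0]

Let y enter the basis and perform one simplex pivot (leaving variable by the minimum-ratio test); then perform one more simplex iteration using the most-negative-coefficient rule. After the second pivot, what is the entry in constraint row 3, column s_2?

Ratio test on column y — row 1: 17/2 = 17/2; row 2: 29/5 = 29/5; row 3: 21/2 = 21/2. Minimum is 29/5 at row 2 (s_2 leaves); pivot element 5.
Divide row 2 by 5; eliminate column y from the other rows.
Second iteration: most negative Z-row entry is -28/5 in column x, so x enters.
Ratio test on column x — row 1: (27/5)/(1/5) = 27; row 2: (29/5)/(2/5) = 29/2; row 3: entry -4/5 ≤ 0. Minimum is 29/2 at row 2 (y leaves); pivot element 2/5.
Divide row 2 by 2/5; eliminate column x from the other rows.
After both pivots, the entry at constraint row 3, column s_2 is 0.

0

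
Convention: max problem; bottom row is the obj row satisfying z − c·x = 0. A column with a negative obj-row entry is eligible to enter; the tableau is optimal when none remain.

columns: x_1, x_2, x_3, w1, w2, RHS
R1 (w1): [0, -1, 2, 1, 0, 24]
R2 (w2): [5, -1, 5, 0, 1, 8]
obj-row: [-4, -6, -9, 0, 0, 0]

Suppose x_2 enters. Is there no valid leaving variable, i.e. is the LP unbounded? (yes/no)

Every constraint-row entry in column x_2 is ≤ 0, so increasing x_2 is unbounded.

yes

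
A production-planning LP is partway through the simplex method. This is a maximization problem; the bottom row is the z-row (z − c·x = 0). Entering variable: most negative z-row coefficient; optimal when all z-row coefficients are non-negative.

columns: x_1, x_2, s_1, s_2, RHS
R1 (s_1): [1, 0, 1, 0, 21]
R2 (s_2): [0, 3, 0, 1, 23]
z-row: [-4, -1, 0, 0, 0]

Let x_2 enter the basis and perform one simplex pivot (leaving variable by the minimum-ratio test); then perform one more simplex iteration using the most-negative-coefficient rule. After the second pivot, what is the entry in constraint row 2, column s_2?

1/3

Ratio test on column x_2 — row 1: entry 0 ≤ 0; row 2: 23/3 = 23/3. Minimum is 23/3 at row 2 (s_2 leaves); pivot element 3.
Divide row 2 by 3; eliminate column x_2 from the other rows.
Second iteration: most negative z-row entry is -4 in column x_1, so x_1 enters.
Ratio test on column x_1 — row 1: 21/1 = 21; row 2: entry 0 ≤ 0. Minimum is 21 at row 1 (s_1 leaves); pivot element 1.
Divide row 1 by 1; eliminate column x_1 from the other rows.
After both pivots, the entry at constraint row 2, column s_2 is 1/3.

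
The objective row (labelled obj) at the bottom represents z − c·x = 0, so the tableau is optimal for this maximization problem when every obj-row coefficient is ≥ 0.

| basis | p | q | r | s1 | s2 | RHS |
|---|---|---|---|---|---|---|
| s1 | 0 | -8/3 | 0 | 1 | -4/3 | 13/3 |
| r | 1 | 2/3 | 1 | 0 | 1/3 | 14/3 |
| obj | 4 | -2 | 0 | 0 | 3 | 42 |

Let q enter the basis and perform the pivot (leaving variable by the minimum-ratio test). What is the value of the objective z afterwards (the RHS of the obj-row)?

56

Ratio test on column q — row 1: entry -8/3 ≤ 0; row 2: (14/3)/(2/3) = 7. Minimum is 7 at row 2 (r leaves); pivot element 2/3.
Pivot on row 2; the obj-row RHS becomes 42 − (-2)·7 = 56.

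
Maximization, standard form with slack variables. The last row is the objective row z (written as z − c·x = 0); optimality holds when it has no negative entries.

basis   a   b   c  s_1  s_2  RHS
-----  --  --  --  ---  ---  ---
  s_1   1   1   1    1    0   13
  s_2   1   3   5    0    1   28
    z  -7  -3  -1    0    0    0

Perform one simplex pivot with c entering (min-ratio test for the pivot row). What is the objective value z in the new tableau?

Ratio test on column c — row 1: 13/1 = 13; row 2: 28/5 = 28/5. Minimum is 28/5 at row 2 (s_2 leaves); pivot element 5.
Pivot on row 2; the z-row RHS becomes 0 − (-1)·(28/5) = 28/5.

28/5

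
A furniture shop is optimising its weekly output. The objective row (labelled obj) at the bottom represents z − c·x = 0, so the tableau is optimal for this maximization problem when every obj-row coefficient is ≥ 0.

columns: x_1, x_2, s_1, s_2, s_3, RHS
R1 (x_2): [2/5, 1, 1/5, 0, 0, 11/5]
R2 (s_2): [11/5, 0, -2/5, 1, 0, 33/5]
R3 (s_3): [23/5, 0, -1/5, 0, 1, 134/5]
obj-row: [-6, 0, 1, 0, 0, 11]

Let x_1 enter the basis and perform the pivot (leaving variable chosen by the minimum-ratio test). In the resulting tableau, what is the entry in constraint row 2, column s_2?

5/11

Ratio test on column x_1 — row 1: (11/5)/(2/5) = 11/2; row 2: (33/5)/(11/5) = 3; row 3: (134/5)/(23/5) = 134/23. Minimum is 3 at row 2 (s_2 leaves); pivot element 11/5.
Divide row 2 by 11/5; eliminate column x_1 from the other rows.
In the new row 2, the s_2 entry is the old entry divided by the pivot: 1/(11/5) = 5/11.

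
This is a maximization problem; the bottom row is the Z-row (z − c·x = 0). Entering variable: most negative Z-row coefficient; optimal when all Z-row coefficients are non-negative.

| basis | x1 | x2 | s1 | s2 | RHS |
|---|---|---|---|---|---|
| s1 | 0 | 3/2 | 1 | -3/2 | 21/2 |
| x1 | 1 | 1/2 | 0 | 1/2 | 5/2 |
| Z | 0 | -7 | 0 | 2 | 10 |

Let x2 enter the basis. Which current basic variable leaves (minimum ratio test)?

Column x2 entries and ratios — s1: (21/2)/(3/2) = 7; x1: (5/2)/(1/2) = 5.
Smallest ratio is 5 in the row of x1, so x1 leaves.

x1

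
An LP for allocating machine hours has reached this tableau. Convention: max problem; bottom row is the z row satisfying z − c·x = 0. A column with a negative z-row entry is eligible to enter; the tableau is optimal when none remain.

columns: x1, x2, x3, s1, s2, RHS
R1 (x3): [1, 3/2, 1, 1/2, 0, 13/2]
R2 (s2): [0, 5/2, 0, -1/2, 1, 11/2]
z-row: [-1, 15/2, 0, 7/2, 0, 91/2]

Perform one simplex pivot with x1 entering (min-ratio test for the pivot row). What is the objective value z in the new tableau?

52

Ratio test on column x1 — row 1: (13/2)/1 = 13/2; row 2: entry 0 ≤ 0. Minimum is 13/2 at row 1 (x3 leaves); pivot element 1.
Pivot on row 1; the z-row RHS becomes 91/2 − (-1)·(13/2) = 52.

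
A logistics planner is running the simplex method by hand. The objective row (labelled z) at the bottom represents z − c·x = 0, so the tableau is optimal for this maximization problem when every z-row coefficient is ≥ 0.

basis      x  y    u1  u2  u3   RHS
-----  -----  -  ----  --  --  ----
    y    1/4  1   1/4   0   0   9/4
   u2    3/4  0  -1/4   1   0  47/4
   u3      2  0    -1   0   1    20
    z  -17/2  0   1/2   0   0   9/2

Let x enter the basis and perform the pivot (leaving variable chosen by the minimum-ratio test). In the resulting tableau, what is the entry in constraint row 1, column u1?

1

Ratio test on column x — row 1: (9/4)/(1/4) = 9; row 2: (47/4)/(3/4) = 47/3; row 3: 20/2 = 10. Minimum is 9 at row 1 (y leaves); pivot element 1/4.
Divide row 1 by 1/4; eliminate column x from the other rows.
In the new row 1, the u1 entry is the old entry divided by the pivot: (1/4)/(1/4) = 1.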